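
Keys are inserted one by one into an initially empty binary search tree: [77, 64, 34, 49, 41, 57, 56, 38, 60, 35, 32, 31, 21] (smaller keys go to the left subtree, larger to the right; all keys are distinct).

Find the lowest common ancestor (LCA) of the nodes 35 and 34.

Insert 77: tree is empty, so 77 becomes the root.
Insert 64: 64 < 77 → go left. Place as left child of 77.
Insert 34: 34 < 77 → go left; 34 < 64 → go left. Place as left child of 64.
Insert 49: 49 < 77 → go left; 49 < 64 → go left; 49 > 34 → go right. Place as right child of 34.
Insert 41: 41 < 77 → go left; 41 < 64 → go left; 41 > 34 → go right; 41 < 49 → go left. Place as left child of 49.
Insert 57: 57 < 77 → go left; 57 < 64 → go left; 57 > 34 → go right; 57 > 49 → go right. Place as right child of 49.
Insert 56: 56 < 77 → go left; 56 < 64 → go left; 56 > 34 → go right; 56 > 49 → go right; 56 < 57 → go left. Place as left child of 57.
Insert 38: 38 < 77 → go left; 38 < 64 → go left; 38 > 34 → go right; 38 < 49 → go left; 38 < 41 → go left. Place as left child of 41.
Insert 60: 60 < 77 → go left; 60 < 64 → go left; 60 > 34 → go right; 60 > 49 → go right; 60 > 57 → go right. Place as right child of 57.
Insert 35: 35 < 77 → go left; 35 < 64 → go left; 35 > 34 → go right; 35 < 49 → go left; 35 < 41 → go left; 35 < 38 → go left. Place as left child of 38.
Insert 32: 32 < 77 → go left; 32 < 64 → go left; 32 < 34 → go left. Place as left child of 34.
Insert 31: 31 < 77 → go left; 31 < 64 → go left; 31 < 34 → go left; 31 < 32 → go left. Place as left child of 32.
Insert 21: 21 < 77 → go left; 21 < 64 → go left; 21 < 34 → go left; 21 < 32 → go left; 21 < 31 → go left. Place as left child of 31.

Path to 35: 77 → 64 → 34 → 49 → 41 → 38 → 35
Path to 34: 77 → 64 → 34
34 lies on both paths and is an ancestor of the other node.

34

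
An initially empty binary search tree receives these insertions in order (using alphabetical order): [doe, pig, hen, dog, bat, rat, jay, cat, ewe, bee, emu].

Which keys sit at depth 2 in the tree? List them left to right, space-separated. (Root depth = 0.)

cat hen rat

doe: root
pig: right child of doe (depth 1)
hen: left child of pig (depth 2)
dog: left child of hen (depth 3)
bat: left child of doe (depth 1)
rat: right child of pig (depth 2)
jay: right child of hen (depth 3)
cat: right child of bat (depth 2)
ewe: right child of dog (depth 4)
bee: left child of cat (depth 3)
emu: left child of ewe (depth 5)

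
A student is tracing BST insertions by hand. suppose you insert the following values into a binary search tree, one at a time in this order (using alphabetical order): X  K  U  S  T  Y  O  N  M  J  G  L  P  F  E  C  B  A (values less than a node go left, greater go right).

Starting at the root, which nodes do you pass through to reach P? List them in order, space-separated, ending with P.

X K U S O P

X: root
K: left child of X (depth 1)
U: right child of K (depth 2)
S: left child of U (depth 3)
T: right child of S (depth 4)
Y: right child of X (depth 1)
O: left child of S (depth 4)
N: left child of O (depth 5)
M: left child of N (depth 6)
J: left child of K (depth 2)
G: left child of J (depth 3)
L: left child of M (depth 7)
P: right child of O (depth 5)
F: left child of G (depth 4)
E: left child of F (depth 5)
C: left child of E (depth 6)
B: left child of C (depth 7)
A: left child of B (depth 8)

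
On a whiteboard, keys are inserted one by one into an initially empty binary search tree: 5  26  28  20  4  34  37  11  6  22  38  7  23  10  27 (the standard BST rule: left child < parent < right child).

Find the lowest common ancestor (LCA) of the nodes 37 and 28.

28

5: root
26: right child of 5 (depth 1)
28: right child of 26 (depth 2)
20: left child of 26 (depth 2)
4: left child of 5 (depth 1)
34: right child of 28 (depth 3)
37: right child of 34 (depth 4)
11: left child of 20 (depth 3)
6: left child of 11 (depth 4)
22: right child of 20 (depth 3)
38: right child of 37 (depth 5)
7: right child of 6 (depth 5)
23: right child of 22 (depth 4)
10: right child of 7 (depth 6)
27: left child of 28 (depth 3)

Path to 37: 5 → 26 → 28 → 34 → 37
Path to 28: 5 → 26 → 28
28 lies on both paths and is an ancestor of the other node.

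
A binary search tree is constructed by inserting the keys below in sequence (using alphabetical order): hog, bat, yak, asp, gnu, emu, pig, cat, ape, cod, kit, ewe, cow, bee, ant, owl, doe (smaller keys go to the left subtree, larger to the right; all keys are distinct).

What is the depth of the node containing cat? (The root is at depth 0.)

4

Insert hog: tree is empty, so hog becomes the root.
Insert bat: bat < hog → go left. Place as left child of hog.
Insert yak: yak > hog → go right. Place as right child of hog.
Insert asp: asp < hog → go left; asp < bat → go left. Place as left child of bat.
Insert gnu: gnu < hog → go left; gnu > bat → go right. Place as right child of bat.
Insert emu: emu < hog → go left; emu > bat → go right; emu < gnu → go left. Place as left child of gnu.
Insert pig: pig > hog → go right; pig < yak → go left. Place as left child of yak.
Insert cat: cat < hog → go left; cat > bat → go right; cat < gnu → go left; cat < emu → go left. Place as left child of emu.
Insert ape: ape < hog → go left; ape < bat → go left; ape < asp → go left. Place as left child of asp.
Insert cod: cod < hog → go left; cod > bat → go right; cod < gnu → go left; cod < emu → go left; cod > cat → go right. Place as right child of cat.
Insert kit: kit > hog → go right; kit < yak → go left; kit < pig → go left. Place as left child of pig.
Insert ewe: ewe < hog → go left; ewe > bat → go right; ewe < gnu → go left; ewe > emu → go right. Place as right child of emu.
Insert cow: cow < hog → go left; cow > bat → go right; cow < gnu → go left; cow < emu → go left; cow > cat → go right; cow > cod → go right. Place as right child of cod.
Insert bee: bee < hog → go left; bee > bat → go right; bee < gnu → go left; bee < emu → go left; bee < cat → go left. Place as left child of cat.
Insert ant: ant < hog → go left; ant < bat → go left; ant < asp → go left; ant < ape → go left. Place as left child of ape.
Insert owl: owl > hog → go right; owl < yak → go left; owl < pig → go left; owl > kit → go right. Place as right child of kit.
Insert doe: doe < hog → go left; doe > bat → go right; doe < gnu → go left; doe < emu → go left; doe > cat → go right; doe > cod → go right; doe > cow → go right. Place as right child of cow.

Path to cat: hog → bat → gnu → emu → cat, which is 4 edges.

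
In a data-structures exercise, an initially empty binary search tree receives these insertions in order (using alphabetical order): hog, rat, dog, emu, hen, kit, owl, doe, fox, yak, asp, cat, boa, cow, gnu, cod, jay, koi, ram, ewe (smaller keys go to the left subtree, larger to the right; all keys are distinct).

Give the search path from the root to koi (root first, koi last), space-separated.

hog rat kit owl koi

Insert hog: tree is empty, so hog becomes the root.
Insert rat: rat > hog → go right. Place as right child of hog.
Insert dog: dog < hog → go left. Place as left child of hog.
Insert emu: emu < hog → go left; emu > dog → go right. Place as right child of dog.
Insert hen: hen < hog → go left; hen > dog → go right; hen > emu → go right. Place as right child of emu.
Insert kit: kit > hog → go right; kit < rat → go left. Place as left child of rat.
Insert owl: owl > hog → go right; owl < rat → go left; owl > kit → go right. Place as right child of kit.
Insert doe: doe < hog → go left; doe < dog → go left. Place as left child of dog.
Insert fox: fox < hog → go left; fox > dog → go right; fox > emu → go right; fox < hen → go left. Place as left child of hen.
Insert yak: yak > hog → go right; yak > rat → go right. Place as right child of rat.
Insert asp: asp < hog → go left; asp < dog → go left; asp < doe → go left. Place as left child of doe.
Insert cat: cat < hog → go left; cat < dog → go left; cat < doe → go left; cat > asp → go right. Place as right child of asp.
Insert boa: boa < hog → go left; boa < dog → go left; boa < doe → go left; boa > asp → go right; boa < cat → go left. Place as left child of cat.
Insert cow: cow < hog → go left; cow < dog → go left; cow < doe → go left; cow > asp → go right; cow > cat → go right. Place as right child of cat.
Insert gnu: gnu < hog → go left; gnu > dog → go right; gnu > emu → go right; gnu < hen → go left; gnu > fox → go right. Place as right child of fox.
Insert cod: cod < hog → go left; cod < dog → go left; cod < doe → go left; cod > asp → go right; cod > cat → go right; cod < cow → go left. Place as left child of cow.
Insert jay: jay > hog → go right; jay < rat → go left; jay < kit → go left. Place as left child of kit.
Insert koi: koi > hog → go right; koi < rat → go left; koi > kit → go right; koi < owl → go left. Place as left child of owl.
Insert ram: ram > hog → go right; ram < rat → go left; ram > kit → go right; ram > owl → go right. Place as right child of owl.
Insert ewe: ewe < hog → go left; ewe > dog → go right; ewe > emu → go right; ewe < hen → go left; ewe < fox → go left. Place as left child of fox.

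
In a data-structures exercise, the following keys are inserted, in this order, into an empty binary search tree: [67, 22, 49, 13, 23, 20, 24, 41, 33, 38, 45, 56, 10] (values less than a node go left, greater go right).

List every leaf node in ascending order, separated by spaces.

10 20 38 45 56

67: root
22: left child of 67 (depth 1)
49: right child of 22 (depth 2)
13: left child of 22 (depth 2)
23: left child of 49 (depth 3)
20: right child of 13 (depth 3)
24: right child of 23 (depth 4)
41: right child of 24 (depth 5)
33: left child of 41 (depth 6)
38: right child of 33 (depth 7)
45: right child of 41 (depth 6)
56: right child of 49 (depth 3)
10: left child of 13 (depth 3)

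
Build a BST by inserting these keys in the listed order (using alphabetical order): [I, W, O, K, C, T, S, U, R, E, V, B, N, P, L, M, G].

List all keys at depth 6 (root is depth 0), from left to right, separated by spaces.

M P

Insert I: tree is empty, so I becomes the root.
Insert W: W > I → go right. Place as right child of I.
Insert O: O > I → go right; O < W → go left. Place as left child of W.
Insert K: K > I → go right; K < W → go left; K < O → go left. Place as left child of O.
Insert C: C < I → go left. Place as left child of I.
Insert T: T > I → go right; T < W → go left; T > O → go right. Place as right child of O.
Insert S: S > I → go right; S < W → go left; S > O → go right; S < T → go left. Place as left child of T.
Insert U: U > I → go right; U < W → go left; U > O → go right; U > T → go right. Place as right child of T.
Insert R: R > I → go right; R < W → go left; R > O → go right; R < T → go left; R < S → go left. Place as left child of S.
Insert E: E < I → go left; E > C → go right. Place as right child of C.
Insert V: V > I → go right; V < W → go left; V > O → go right; V > T → go right; V > U → go right. Place as right child of U.
Insert B: B < I → go left; B < C → go left. Place as left child of C.
Insert N: N > I → go right; N < W → go left; N < O → go left; N > K → go right. Place as right child of K.
Insert P: P > I → go right; P < W → go left; P > O → go right; P < T → go left; P < S → go left; P < R → go left. Place as left child of R.
Insert L: L > I → go right; L < W → go left; L < O → go left; L > K → go right; L < N → go left. Place as left child of N.
Insert M: M > I → go right; M < W → go left; M < O → go left; M > K → go right; M < N → go left; M > L → go right. Place as right child of L.
Insert G: G < I → go left; G > C → go right; G > E → go right. Place as right child of E.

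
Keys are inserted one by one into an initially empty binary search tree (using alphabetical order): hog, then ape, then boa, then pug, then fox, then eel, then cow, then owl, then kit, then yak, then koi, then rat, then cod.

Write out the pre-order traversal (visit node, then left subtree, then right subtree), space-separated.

hog ape boa fox eel cow cod pug owl kit koi yak rat

Insert hog: tree is empty, so hog becomes the root.
Insert ape: ape < hog → go left. Place as left child of hog.
Insert boa: boa < hog → go left; boa > ape → go right. Place as right child of ape.
Insert pug: pug > hog → go right. Place as right child of hog.
Insert fox: fox < hog → go left; fox > ape → go right; fox > boa → go right. Place as right child of boa.
Insert eel: eel < hog → go left; eel > ape → go right; eel > boa → go right; eel < fox → go left. Place as left child of fox.
Insert cow: cow < hog → go left; cow > ape → go right; cow > boa → go right; cow < fox → go left; cow < eel → go left. Place as left child of eel.
Insert owl: owl > hog → go right; owl < pug → go left. Place as left child of pug.
Insert kit: kit > hog → go right; kit < pug → go left; kit < owl → go left. Place as left child of owl.
Insert yak: yak > hog → go right; yak > pug → go right. Place as right child of pug.
Insert koi: koi > hog → go right; koi < pug → go left; koi < owl → go left; koi > kit → go right. Place as right child of kit.
Insert rat: rat > hog → go right; rat > pug → go right; rat < yak → go left. Place as left child of yak.
Insert cod: cod < hog → go left; cod > ape → go right; cod > boa → go right; cod < fox → go left; cod < eel → go left; cod < cow → go left. Place as left child of cow.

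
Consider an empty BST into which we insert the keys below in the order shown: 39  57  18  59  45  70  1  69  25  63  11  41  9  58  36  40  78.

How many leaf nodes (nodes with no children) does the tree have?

39: root
57: right child of 39 (depth 1)
18: left child of 39 (depth 1)
59: right child of 57 (depth 2)
45: left child of 57 (depth 2)
70: right child of 59 (depth 3)
1: left child of 18 (depth 2)
69: left child of 70 (depth 4)
25: right child of 18 (depth 2)
63: left child of 69 (depth 5)
11: right child of 1 (depth 3)
41: left child of 45 (depth 3)
9: left child of 11 (depth 4)
58: left child of 59 (depth 3)
36: right child of 25 (depth 3)
40: left child of 41 (depth 4)
78: right child of 70 (depth 4)

Leaves: 9, 36, 40, 58, 63, 78 — 6 in total.

6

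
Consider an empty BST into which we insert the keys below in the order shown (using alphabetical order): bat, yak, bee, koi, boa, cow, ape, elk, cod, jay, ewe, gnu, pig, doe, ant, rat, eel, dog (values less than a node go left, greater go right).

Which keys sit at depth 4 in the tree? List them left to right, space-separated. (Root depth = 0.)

boa pig

bat: root
yak: right child of bat (depth 1)
bee: left child of yak (depth 2)
koi: right child of bee (depth 3)
boa: left child of koi (depth 4)
cow: right child of boa (depth 5)
ape: left child of bat (depth 1)
elk: right child of cow (depth 6)
cod: left child of cow (depth 6)
jay: right child of elk (depth 7)
ewe: left child of jay (depth 8)
gnu: right child of ewe (depth 9)
pig: right child of koi (depth 4)
doe: left child of elk (depth 7)
ant: left child of ape (depth 2)
rat: right child of pig (depth 5)
eel: right child of doe (depth 8)
dog: left child of eel (depth 9)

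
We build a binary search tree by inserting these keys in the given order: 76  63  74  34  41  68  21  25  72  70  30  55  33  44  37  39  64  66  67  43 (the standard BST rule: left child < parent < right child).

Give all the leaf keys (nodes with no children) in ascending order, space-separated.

Insert 76: tree is empty, so 76 becomes the root.
Insert 63: 63 < 76 → go left. Place as left child of 76.
Insert 74: 74 < 76 → go left; 74 > 63 → go right. Place as right child of 63.
Insert 34: 34 < 76 → go left; 34 < 63 → go left. Place as left child of 63.
Insert 41: 41 < 76 → go left; 41 < 63 → go left; 41 > 34 → go right. Place as right child of 34.
Insert 68: 68 < 76 → go left; 68 > 63 → go right; 68 < 74 → go left. Place as left child of 74.
Insert 21: 21 < 76 → go left; 21 < 63 → go left; 21 < 34 → go left. Place as left child of 34.
Insert 25: 25 < 76 → go left; 25 < 63 → go left; 25 < 34 → go left; 25 > 21 → go right. Place as right child of 21.
Insert 72: 72 < 76 → go left; 72 > 63 → go right; 72 < 74 → go left; 72 > 68 → go right. Place as right child of 68.
Insert 70: 70 < 76 → go left; 70 > 63 → go right; 70 < 74 → go left; 70 > 68 → go right; 70 < 72 → go left. Place as left child of 72.
Insert 30: 30 < 76 → go left; 30 < 63 → go left; 30 < 34 → go left; 30 > 21 → go right; 30 > 25 → go right. Place as right child of 25.
Insert 55: 55 < 76 → go left; 55 < 63 → go left; 55 > 34 → go right; 55 > 41 → go right. Place as right child of 41.
Insert 33: 33 < 76 → go left; 33 < 63 → go left; 33 < 34 → go left; 33 > 21 → go right; 33 > 25 → go right; 33 > 30 → go right. Place as right child of 30.
Insert 44: 44 < 76 → go left; 44 < 63 → go left; 44 > 34 → go right; 44 > 41 → go right; 44 < 55 → go left. Place as left child of 55.
Insert 37: 37 < 76 → go left; 37 < 63 → go left; 37 > 34 → go right; 37 < 41 → go left. Place as left child of 41.
Insert 39: 39 < 76 → go left; 39 < 63 → go left; 39 > 34 → go right; 39 < 41 → go left; 39 > 37 → go right. Place as right child of 37.
Insert 64: 64 < 76 → go left; 64 > 63 → go right; 64 < 74 → go left; 64 < 68 → go left. Place as left child of 68.
Insert 66: 66 < 76 → go left; 66 > 63 → go right; 66 < 74 → go left; 66 < 68 → go left; 66 > 64 → go right. Place as right child of 64.
Insert 67: 67 < 76 → go left; 67 > 63 → go right; 67 < 74 → go left; 67 < 68 → go left; 67 > 64 → go right; 67 > 66 → go right. Place as right child of 66.
Insert 43: 43 < 76 → go left; 43 < 63 → go left; 43 > 34 → go right; 43 > 41 → go right; 43 < 55 → go left; 43 < 44 → go left. Place as left child of 44.

33 39 43 67 70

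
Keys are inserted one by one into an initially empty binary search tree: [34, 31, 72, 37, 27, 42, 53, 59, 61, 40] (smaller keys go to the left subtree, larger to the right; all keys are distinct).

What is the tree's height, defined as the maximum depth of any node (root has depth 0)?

Resulting structure (node: left, right):
  34: L=31, R=72
  31: L=27, R=–
  72: L=37, R=–
  37: L=–, R=42
  27: L=–, R=–
  42: L=40, R=53
  53: L=–, R=59
  59: L=–, R=61
  61: L=–, R=–
  40: L=–, R=–

The deepest node is 61 at depth 6.

6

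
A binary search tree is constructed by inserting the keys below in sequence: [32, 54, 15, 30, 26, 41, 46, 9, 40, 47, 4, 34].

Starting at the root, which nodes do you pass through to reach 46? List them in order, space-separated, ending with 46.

32: root
54: right child of 32 (depth 1)
15: left child of 32 (depth 1)
30: right child of 15 (depth 2)
26: left child of 30 (depth 3)
41: left child of 54 (depth 2)
46: right child of 41 (depth 3)
9: left child of 15 (depth 2)
40: left child of 41 (depth 3)
47: right child of 46 (depth 4)
4: left child of 9 (depth 3)
34: left child of 40 (depth 4)

32 54 41 46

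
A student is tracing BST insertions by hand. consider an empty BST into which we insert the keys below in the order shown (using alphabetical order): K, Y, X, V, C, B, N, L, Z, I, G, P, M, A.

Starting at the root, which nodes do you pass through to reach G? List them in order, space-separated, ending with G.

K C I G

Resulting structure (node: left, right):
  K: L=C, R=Y
  Y: L=X, R=Z
  X: L=V, R=–
  V: L=N, R=–
  C: L=B, R=I
  B: L=A, R=–
  N: L=L, R=P
  L: L=–, R=M
  Z: L=–, R=–
  I: L=G, R=–
  G: L=–, R=–
  P: L=–, R=–
  M: L=–, R=–
  A: L=–, R=–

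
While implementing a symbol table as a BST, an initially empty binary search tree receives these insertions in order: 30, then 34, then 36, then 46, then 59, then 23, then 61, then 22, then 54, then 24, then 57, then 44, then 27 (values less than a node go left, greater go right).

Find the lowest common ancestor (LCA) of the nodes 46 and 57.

30: root
34: right child of 30 (depth 1)
36: right child of 34 (depth 2)
46: right child of 36 (depth 3)
59: right child of 46 (depth 4)
23: left child of 30 (depth 1)
61: right child of 59 (depth 5)
22: left child of 23 (depth 2)
54: left child of 59 (depth 5)
24: right child of 23 (depth 2)
57: right child of 54 (depth 6)
44: left child of 46 (depth 4)
27: right child of 24 (depth 3)

Path to 46: 30 → 34 → 36 → 46
Path to 57: 30 → 34 → 36 → 46 → 59 → 54 → 57
46 lies on both paths and is an ancestor of the other node.

46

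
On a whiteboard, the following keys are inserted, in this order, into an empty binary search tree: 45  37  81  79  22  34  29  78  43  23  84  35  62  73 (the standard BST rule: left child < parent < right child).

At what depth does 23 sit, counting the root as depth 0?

5

Resulting structure (node: left, right):
  45: L=37, R=81
  37: L=22, R=43
  81: L=79, R=84
  79: L=78, R=–
  22: L=–, R=34
  34: L=29, R=35
  29: L=23, R=–
  78: L=62, R=–
  43: L=–, R=–
  23: L=–, R=–
  84: L=–, R=–
  35: L=–, R=–
  62: L=–, R=73
  73: L=–, R=–

Path to 23: 45 → 37 → 22 → 34 → 29 → 23, which is 5 edges.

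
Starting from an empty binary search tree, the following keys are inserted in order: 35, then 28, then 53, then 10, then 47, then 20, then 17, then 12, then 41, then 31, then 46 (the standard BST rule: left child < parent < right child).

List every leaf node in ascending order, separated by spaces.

12 31 46

35: root
28: left child of 35 (depth 1)
53: right child of 35 (depth 1)
10: left child of 28 (depth 2)
47: left child of 53 (depth 2)
20: right child of 10 (depth 3)
17: left child of 20 (depth 4)
12: left child of 17 (depth 5)
41: left child of 47 (depth 3)
31: right child of 28 (depth 2)
46: right child of 41 (depth 4)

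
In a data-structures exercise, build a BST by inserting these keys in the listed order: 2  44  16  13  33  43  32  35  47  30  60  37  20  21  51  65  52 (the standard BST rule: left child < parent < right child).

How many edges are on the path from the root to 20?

6

Insert 2: tree is empty, so 2 becomes the root.
Insert 44: 44 > 2 → go right. Place as right child of 2.
Insert 16: 16 > 2 → go right; 16 < 44 → go left. Place as left child of 44.
Insert 13: 13 > 2 → go right; 13 < 44 → go left; 13 < 16 → go left. Place as left child of 16.
Insert 33: 33 > 2 → go right; 33 < 44 → go left; 33 > 16 → go right. Place as right child of 16.
Insert 43: 43 > 2 → go right; 43 < 44 → go left; 43 > 16 → go right; 43 > 33 → go right. Place as right child of 33.
Insert 32: 32 > 2 → go right; 32 < 44 → go left; 32 > 16 → go right; 32 < 33 → go left. Place as left child of 33.
Insert 35: 35 > 2 → go right; 35 < 44 → go left; 35 > 16 → go right; 35 > 33 → go right; 35 < 43 → go left. Place as left child of 43.
Insert 47: 47 > 2 → go right; 47 > 44 → go right. Place as right child of 44.
Insert 30: 30 > 2 → go right; 30 < 44 → go left; 30 > 16 → go right; 30 < 33 → go left; 30 < 32 → go left. Place as left child of 32.
Insert 60: 60 > 2 → go right; 60 > 44 → go right; 60 > 47 → go right. Place as right child of 47.
Insert 37: 37 > 2 → go right; 37 < 44 → go left; 37 > 16 → go right; 37 > 33 → go right; 37 < 43 → go left; 37 > 35 → go right. Place as right child of 35.
Insert 20: 20 > 2 → go right; 20 < 44 → go left; 20 > 16 → go right; 20 < 33 → go left; 20 < 32 → go left; 20 < 30 → go left. Place as left child of 30.
Insert 21: 21 > 2 → go right; 21 < 44 → go left; 21 > 16 → go right; 21 < 33 → go left; 21 < 32 → go left; 21 < 30 → go left; 21 > 20 → go right. Place as right child of 20.
Insert 51: 51 > 2 → go right; 51 > 44 → go right; 51 > 47 → go right; 51 < 60 → go left. Place as left child of 60.
Insert 65: 65 > 2 → go right; 65 > 44 → go right; 65 > 47 → go right; 65 > 60 → go right. Place as right child of 60.
Insert 52: 52 > 2 → go right; 52 > 44 → go right; 52 > 47 → go right; 52 < 60 → go left; 52 > 51 → go right. Place as right child of 51.

Path to 20: 2 → 44 → 16 → 33 → 32 → 30 → 20, which is 6 edges.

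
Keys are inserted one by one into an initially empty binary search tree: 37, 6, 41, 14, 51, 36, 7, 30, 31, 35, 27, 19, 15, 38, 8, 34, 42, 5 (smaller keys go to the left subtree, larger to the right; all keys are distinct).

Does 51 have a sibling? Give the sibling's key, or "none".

Resulting structure (node: left, right):
  37: L=6, R=41
  6: L=5, R=14
  41: L=38, R=51
  14: L=7, R=36
  51: L=42, R=–
  36: L=30, R=–
  7: L=–, R=8
  30: L=27, R=31
  31: L=–, R=35
  35: L=34, R=–
  27: L=19, R=–
  19: L=15, R=–
  15: L=–, R=–
  38: L=–, R=–
  8: L=–, R=–
  34: L=–, R=–
  42: L=–, R=–
  5: L=–, R=–

51's parent is 41; the other child of 41 is 38.

38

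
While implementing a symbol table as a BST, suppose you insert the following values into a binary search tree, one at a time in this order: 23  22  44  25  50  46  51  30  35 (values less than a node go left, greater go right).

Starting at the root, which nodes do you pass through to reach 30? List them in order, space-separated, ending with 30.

Insert 23: tree is empty, so 23 becomes the root.
Insert 22: 22 < 23 → go left. Place as left child of 23.
Insert 44: 44 > 23 → go right. Place as right child of 23.
Insert 25: 25 > 23 → go right; 25 < 44 → go left. Place as left child of 44.
Insert 50: 50 > 23 → go right; 50 > 44 → go right. Place as right child of 44.
Insert 46: 46 > 23 → go right; 46 > 44 → go right; 46 < 50 → go left. Place as left child of 50.
Insert 51: 51 > 23 → go right; 51 > 44 → go right; 51 > 50 → go right. Place as right child of 50.
Insert 30: 30 > 23 → go right; 30 < 44 → go left; 30 > 25 → go right. Place as right child of 25.
Insert 35: 35 > 23 → go right; 35 < 44 → go left; 35 > 25 → go right; 35 > 30 → go right. Place as right child of 30.

23 44 25 30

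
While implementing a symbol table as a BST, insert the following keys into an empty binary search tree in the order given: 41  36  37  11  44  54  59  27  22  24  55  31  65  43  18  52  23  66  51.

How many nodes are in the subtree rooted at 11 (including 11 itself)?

7

41: root
36: left child of 41 (depth 1)
37: right child of 36 (depth 2)
11: left child of 36 (depth 2)
44: right child of 41 (depth 1)
54: right child of 44 (depth 2)
59: right child of 54 (depth 3)
27: right child of 11 (depth 3)
22: left child of 27 (depth 4)
24: right child of 22 (depth 5)
55: left child of 59 (depth 4)
31: right child of 27 (depth 4)
65: right child of 59 (depth 4)
43: left child of 44 (depth 2)
18: left child of 22 (depth 5)
52: left child of 54 (depth 3)
23: left child of 24 (depth 6)
66: right child of 65 (depth 5)
51: left child of 52 (depth 4)

Subtree rooted at 11 contains: 11, 27, 22, 18, 24, 23, 31 — 7 nodes.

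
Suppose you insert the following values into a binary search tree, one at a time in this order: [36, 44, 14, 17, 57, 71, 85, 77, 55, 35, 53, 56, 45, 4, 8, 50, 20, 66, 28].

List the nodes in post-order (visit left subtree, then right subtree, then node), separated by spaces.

8 4 28 20 35 17 14 50 45 53 56 55 66 77 85 71 57 44 36

Insert 36: tree is empty, so 36 becomes the root.
Insert 44: 44 > 36 → go right. Place as right child of 36.
Insert 14: 14 < 36 → go left. Place as left child of 36.
Insert 17: 17 < 36 → go left; 17 > 14 → go right. Place as right child of 14.
Insert 57: 57 > 36 → go right; 57 > 44 → go right. Place as right child of 44.
Insert 71: 71 > 36 → go right; 71 > 44 → go right; 71 > 57 → go right. Place as right child of 57.
Insert 85: 85 > 36 → go right; 85 > 44 → go right; 85 > 57 → go right; 85 > 71 → go right. Place as right child of 71.
Insert 77: 77 > 36 → go right; 77 > 44 → go right; 77 > 57 → go right; 77 > 71 → go right; 77 < 85 → go left. Place as left child of 85.
Insert 55: 55 > 36 → go right; 55 > 44 → go right; 55 < 57 → go left. Place as left child of 57.
Insert 35: 35 < 36 → go left; 35 > 14 → go right; 35 > 17 → go right. Place as right child of 17.
Insert 53: 53 > 36 → go right; 53 > 44 → go right; 53 < 57 → go left; 53 < 55 → go left. Place as left child of 55.
Insert 56: 56 > 36 → go right; 56 > 44 → go right; 56 < 57 → go left; 56 > 55 → go right. Place as right child of 55.
Insert 45: 45 > 36 → go right; 45 > 44 → go right; 45 < 57 → go left; 45 < 55 → go left; 45 < 53 → go left. Place as left child of 53.
Insert 4: 4 < 36 → go left; 4 < 14 → go left. Place as left child of 14.
Insert 8: 8 < 36 → go left; 8 < 14 → go left; 8 > 4 → go right. Place as right child of 4.
Insert 50: 50 > 36 → go right; 50 > 44 → go right; 50 < 57 → go left; 50 < 55 → go left; 50 < 53 → go left; 50 > 45 → go right. Place as right child of 45.
Insert 20: 20 < 36 → go left; 20 > 14 → go right; 20 > 17 → go right; 20 < 35 → go left. Place as left child of 35.
Insert 66: 66 > 36 → go right; 66 > 44 → go right; 66 > 57 → go right; 66 < 71 → go left. Place as left child of 71.
Insert 28: 28 < 36 → go left; 28 > 14 → go right; 28 > 17 → go right; 28 < 35 → go left; 28 > 20 → go right. Place as right child of 20.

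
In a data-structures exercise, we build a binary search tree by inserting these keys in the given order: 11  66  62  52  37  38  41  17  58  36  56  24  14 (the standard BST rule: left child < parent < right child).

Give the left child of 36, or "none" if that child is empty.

24

Insert 11: tree is empty, so 11 becomes the root.
Insert 66: 66 > 11 → go right. Place as right child of 11.
Insert 62: 62 > 11 → go right; 62 < 66 → go left. Place as left child of 66.
Insert 52: 52 > 11 → go right; 52 < 66 → go left; 52 < 62 → go left. Place as left child of 62.
Insert 37: 37 > 11 → go right; 37 < 66 → go left; 37 < 62 → go left; 37 < 52 → go left. Place as left child of 52.
Insert 38: 38 > 11 → go right; 38 < 66 → go left; 38 < 62 → go left; 38 < 52 → go left; 38 > 37 → go right. Place as right child of 37.
Insert 41: 41 > 11 → go right; 41 < 66 → go left; 41 < 62 → go left; 41 < 52 → go left; 41 > 37 → go right; 41 > 38 → go right. Place as right child of 38.
Insert 17: 17 > 11 → go right; 17 < 66 → go left; 17 < 62 → go left; 17 < 52 → go left; 17 < 37 → go left. Place as left child of 37.
Insert 58: 58 > 11 → go right; 58 < 66 → go left; 58 < 62 → go left; 58 > 52 → go right. Place as right child of 52.
Insert 36: 36 > 11 → go right; 36 < 66 → go left; 36 < 62 → go left; 36 < 52 → go left; 36 < 37 → go left; 36 > 17 → go right. Place as right child of 17.
Insert 56: 56 > 11 → go right; 56 < 66 → go left; 56 < 62 → go left; 56 > 52 → go right; 56 < 58 → go left. Place as left child of 58.
Insert 24: 24 > 11 → go right; 24 < 66 → go left; 24 < 62 → go left; 24 < 52 → go left; 24 < 37 → go left; 24 > 17 → go right; 24 < 36 → go left. Place as left child of 36.
Insert 14: 14 > 11 → go right; 14 < 66 → go left; 14 < 62 → go left; 14 < 52 → go left; 14 < 37 → go left; 14 < 17 → go left. Place as left child of 17.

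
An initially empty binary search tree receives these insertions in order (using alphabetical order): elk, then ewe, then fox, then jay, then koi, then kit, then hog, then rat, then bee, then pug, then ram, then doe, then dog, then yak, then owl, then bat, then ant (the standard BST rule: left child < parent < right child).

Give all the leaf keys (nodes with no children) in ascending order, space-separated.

ant dog hog kit owl ram yak

Insert elk: tree is empty, so elk becomes the root.
Insert ewe: ewe > elk → go right. Place as right child of elk.
Insert fox: fox > elk → go right; fox > ewe → go right. Place as right child of ewe.
Insert jay: jay > elk → go right; jay > ewe → go right; jay > fox → go right. Place as right child of fox.
Insert koi: koi > elk → go right; koi > ewe → go right; koi > fox → go right; koi > jay → go right. Place as right child of jay.
Insert kit: kit > elk → go right; kit > ewe → go right; kit > fox → go right; kit > jay → go right; kit < koi → go left. Place as left child of koi.
Insert hog: hog > elk → go right; hog > ewe → go right; hog > fox → go right; hog < jay → go left. Place as left child of jay.
Insert rat: rat > elk → go right; rat > ewe → go right; rat > fox → go right; rat > jay → go right; rat > koi → go right. Place as right child of koi.
Insert bee: bee < elk → go left. Place as left child of elk.
Insert pug: pug > elk → go right; pug > ewe → go right; pug > fox → go right; pug > jay → go right; pug > koi → go right; pug < rat → go left. Place as left child of rat.
Insert ram: ram > elk → go right; ram > ewe → go right; ram > fox → go right; ram > jay → go right; ram > koi → go right; ram < rat → go left; ram > pug → go right. Place as right child of pug.
Insert doe: doe < elk → go left; doe > bee → go right. Place as right child of bee.
Insert dog: dog < elk → go left; dog > bee → go right; dog > doe → go right. Place as right child of doe.
Insert yak: yak > elk → go right; yak > ewe → go right; yak > fox → go right; yak > jay → go right; yak > koi → go right; yak > rat → go right. Place as right child of rat.
Insert owl: owl > elk → go right; owl > ewe → go right; owl > fox → go right; owl > jay → go right; owl > koi → go right; owl < rat → go left; owl < pug → go left. Place as left child of pug.
Insert bat: bat < elk → go left; bat < bee → go left. Place as left child of bee.
Insert ant: ant < elk → go left; ant < bee → go left; ant < bat → go left. Place as left child of bat.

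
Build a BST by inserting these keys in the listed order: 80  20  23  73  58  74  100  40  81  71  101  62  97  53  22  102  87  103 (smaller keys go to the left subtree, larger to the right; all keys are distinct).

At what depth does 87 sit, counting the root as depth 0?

80: root
20: left child of 80 (depth 1)
23: right child of 20 (depth 2)
73: right child of 23 (depth 3)
58: left child of 73 (depth 4)
74: right child of 73 (depth 4)
100: right child of 80 (depth 1)
40: left child of 58 (depth 5)
81: left child of 100 (depth 2)
71: right child of 58 (depth 5)
101: right child of 100 (depth 2)
62: left child of 71 (depth 6)
97: right child of 81 (depth 3)
53: right child of 40 (depth 6)
22: left child of 23 (depth 3)
102: right child of 101 (depth 3)
87: left child of 97 (depth 4)
103: right child of 102 (depth 4)

Path to 87: 80 → 100 → 81 → 97 → 87, which is 4 edges.

4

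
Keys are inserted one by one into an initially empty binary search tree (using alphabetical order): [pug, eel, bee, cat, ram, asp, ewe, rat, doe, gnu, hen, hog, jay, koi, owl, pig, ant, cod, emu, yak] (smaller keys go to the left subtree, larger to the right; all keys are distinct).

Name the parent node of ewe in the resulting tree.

Insert pug: tree is empty, so pug becomes the root.
Insert eel: eel < pug → go left. Place as left child of pug.
Insert bee: bee < pug → go left; bee < eel → go left. Place as left child of eel.
Insert cat: cat < pug → go left; cat < eel → go left; cat > bee → go right. Place as right child of bee.
Insert ram: ram > pug → go right. Place as right child of pug.
Insert asp: asp < pug → go left; asp < eel → go left; asp < bee → go left. Place as left child of bee.
Insert ewe: ewe < pug → go left; ewe > eel → go right. Place as right child of eel.
Insert rat: rat > pug → go right; rat > ram → go right. Place as right child of ram.
Insert doe: doe < pug → go left; doe < eel → go left; doe > bee → go right; doe > cat → go right. Place as right child of cat.
Insert gnu: gnu < pug → go left; gnu > eel → go right; gnu > ewe → go right. Place as right child of ewe.
Insert hen: hen < pug → go left; hen > eel → go right; hen > ewe → go right; hen > gnu → go right. Place as right child of gnu.
Insert hog: hog < pug → go left; hog > eel → go right; hog > ewe → go right; hog > gnu → go right; hog > hen → go right. Place as right child of hen.
Insert jay: jay < pug → go left; jay > eel → go right; jay > ewe → go right; jay > gnu → go right; jay > hen → go right; jay > hog → go right. Place as right child of hog.
Insert koi: koi < pug → go left; koi > eel → go right; koi > ewe → go right; koi > gnu → go right; koi > hen → go right; koi > hog → go right; koi > jay → go right. Place as right child of jay.
Insert owl: owl < pug → go left; owl > eel → go right; owl > ewe → go right; owl > gnu → go right; owl > hen → go right; owl > hog → go right; owl > jay → go right; owl > koi → go right. Place as right child of koi.
Insert pig: pig < pug → go left; pig > eel → go right; pig > ewe → go right; pig > gnu → go right; pig > hen → go right; pig > hog → go right; pig > jay → go right; pig > koi → go right; pig > owl → go right. Place as right child of owl.
Insert ant: ant < pug → go left; ant < eel → go left; ant < bee → go left; ant < asp → go left. Place as left child of asp.
Insert cod: cod < pug → go left; cod < eel → go left; cod > bee → go right; cod > cat → go right; cod < doe → go left. Place as left child of doe.
Insert emu: emu < pug → go left; emu > eel → go right; emu < ewe → go left. Place as left child of ewe.
Insert yak: yak > pug → go right; yak > ram → go right; yak > rat → go right. Place as right child of rat.

eel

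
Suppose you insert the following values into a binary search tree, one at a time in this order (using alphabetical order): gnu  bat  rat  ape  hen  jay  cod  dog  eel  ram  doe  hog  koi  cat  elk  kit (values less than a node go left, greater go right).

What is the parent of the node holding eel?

gnu: root
bat: left child of gnu (depth 1)
rat: right child of gnu (depth 1)
ape: left child of bat (depth 2)
hen: left child of rat (depth 2)
jay: right child of hen (depth 3)
cod: right child of bat (depth 2)
dog: right child of cod (depth 3)
eel: right child of dog (depth 4)
ram: right child of jay (depth 4)
doe: left child of dog (depth 4)
hog: left child of jay (depth 4)
koi: left child of ram (depth 5)
cat: left child of cod (depth 3)
elk: right child of eel (depth 5)
kit: left child of koi (depth 6)

dog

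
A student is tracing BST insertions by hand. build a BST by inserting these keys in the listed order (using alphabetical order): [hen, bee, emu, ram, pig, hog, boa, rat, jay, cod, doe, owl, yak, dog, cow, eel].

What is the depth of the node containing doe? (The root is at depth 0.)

hen: root
bee: left child of hen (depth 1)
emu: right child of bee (depth 2)
ram: right child of hen (depth 1)
pig: left child of ram (depth 2)
hog: left child of pig (depth 3)
boa: left child of emu (depth 3)
rat: right child of ram (depth 2)
jay: right child of hog (depth 4)
cod: right child of boa (depth 4)
doe: right child of cod (depth 5)
owl: right child of jay (depth 5)
yak: right child of rat (depth 3)
dog: right child of doe (depth 6)
cow: left child of doe (depth 6)
eel: right child of dog (depth 7)

Path to doe: hen → bee → emu → boa → cod → doe, which is 5 edges.

5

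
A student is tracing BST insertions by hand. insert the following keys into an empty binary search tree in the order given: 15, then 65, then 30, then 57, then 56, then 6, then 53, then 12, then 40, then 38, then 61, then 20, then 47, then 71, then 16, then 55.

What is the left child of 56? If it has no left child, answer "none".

53

Insert 15: tree is empty, so 15 becomes the root.
Insert 65: 65 > 15 → go right. Place as right child of 15.
Insert 30: 30 > 15 → go right; 30 < 65 → go left. Place as left child of 65.
Insert 57: 57 > 15 → go right; 57 < 65 → go left; 57 > 30 → go right. Place as right child of 30.
Insert 56: 56 > 15 → go right; 56 < 65 → go left; 56 > 30 → go right; 56 < 57 → go left. Place as left child of 57.
Insert 6: 6 < 15 → go left. Place as left child of 15.
Insert 53: 53 > 15 → go right; 53 < 65 → go left; 53 > 30 → go right; 53 < 57 → go left; 53 < 56 → go left. Place as left child of 56.
Insert 12: 12 < 15 → go left; 12 > 6 → go right. Place as right child of 6.
Insert 40: 40 > 15 → go right; 40 < 65 → go left; 40 > 30 → go right; 40 < 57 → go left; 40 < 56 → go left; 40 < 53 → go left. Place as left child of 53.
Insert 38: 38 > 15 → go right; 38 < 65 → go left; 38 > 30 → go right; 38 < 57 → go left; 38 < 56 → go left; 38 < 53 → go left; 38 < 40 → go left. Place as left child of 40.
Insert 61: 61 > 15 → go right; 61 < 65 → go left; 61 > 30 → go right; 61 > 57 → go right. Place as right child of 57.
Insert 20: 20 > 15 → go right; 20 < 65 → go left; 20 < 30 → go left. Place as left child of 30.
Insert 47: 47 > 15 → go right; 47 < 65 → go left; 47 > 30 → go right; 47 < 57 → go left; 47 < 56 → go left; 47 < 53 → go left; 47 > 40 → go right. Place as right child of 40.
Insert 71: 71 > 15 → go right; 71 > 65 → go right. Place as right child of 65.
Insert 16: 16 > 15 → go right; 16 < 65 → go left; 16 < 30 → go left; 16 < 20 → go left. Place as left child of 20.
Insert 55: 55 > 15 → go right; 55 < 65 → go left; 55 > 30 → go right; 55 < 57 → go left; 55 < 56 → go left; 55 > 53 → go right. Place as right child of 53.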